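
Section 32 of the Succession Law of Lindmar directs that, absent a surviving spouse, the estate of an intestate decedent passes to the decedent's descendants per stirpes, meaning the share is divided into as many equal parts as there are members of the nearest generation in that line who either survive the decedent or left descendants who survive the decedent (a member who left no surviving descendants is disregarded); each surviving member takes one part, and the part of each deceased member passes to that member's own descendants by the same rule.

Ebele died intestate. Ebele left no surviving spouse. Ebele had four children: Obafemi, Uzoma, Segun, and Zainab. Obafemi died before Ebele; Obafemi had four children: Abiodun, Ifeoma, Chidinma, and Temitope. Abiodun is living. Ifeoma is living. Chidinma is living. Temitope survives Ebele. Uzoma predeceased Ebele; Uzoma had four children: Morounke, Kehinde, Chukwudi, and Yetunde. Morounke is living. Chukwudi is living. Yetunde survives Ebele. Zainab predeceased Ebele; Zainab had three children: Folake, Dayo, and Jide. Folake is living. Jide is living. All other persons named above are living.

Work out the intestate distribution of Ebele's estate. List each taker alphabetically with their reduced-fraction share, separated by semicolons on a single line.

Abiodun 1/16; Chidinma 1/16; Chukwudi 1/16; Dayo 1/12; Folake 1/12; Ifeoma 1/16; Jide 1/12; Kehinde 1/16; Morounke 1/16; Segun 1/4; Temitope 1/16; Yetunde 1/16

There is no surviving spouse, so the entire estate passes to Ebele's descendants per stirpes.
The estate is divided into 4 equal shares of 1/4 among Obafemi, Uzoma, Segun, Zainab.
Obafemi predeceased; the 1/4 allotted to Obafemi's branch passes to Obafemi's issue by representation.
The 1/4 is divided into 4 equal shares of 1/16 among Abiodun, Ifeoma, Chidinma, Temitope.
Abiodun is living and takes 1/16.
Ifeoma is living and takes 1/16.
Chidinma is living and takes 1/16.
Temitope is living and takes 1/16.
Uzoma predeceased; the 1/4 allotted to Uzoma's branch passes to Uzoma's issue by representation.
The 1/4 is divided into 4 equal shares of 1/16 among Morounke, Kehinde, Chukwudi, Yetunde.
Morounke is living and takes 1/16.
Kehinde is living and takes 1/16.
Chukwudi is living and takes 1/16.
Yetunde is living and takes 1/16.
Segun is living and takes 1/4.
Zainab predeceased; the 1/4 allotted to Zainab's branch passes to Zainab's issue by representation.
The 1/4 is divided into 3 equal shares of 1/12 among Folake, Dayo, Jide.
Folake is living and takes 1/12.
Dayo is living and takes 1/12.
Jide is living and takes 1/12.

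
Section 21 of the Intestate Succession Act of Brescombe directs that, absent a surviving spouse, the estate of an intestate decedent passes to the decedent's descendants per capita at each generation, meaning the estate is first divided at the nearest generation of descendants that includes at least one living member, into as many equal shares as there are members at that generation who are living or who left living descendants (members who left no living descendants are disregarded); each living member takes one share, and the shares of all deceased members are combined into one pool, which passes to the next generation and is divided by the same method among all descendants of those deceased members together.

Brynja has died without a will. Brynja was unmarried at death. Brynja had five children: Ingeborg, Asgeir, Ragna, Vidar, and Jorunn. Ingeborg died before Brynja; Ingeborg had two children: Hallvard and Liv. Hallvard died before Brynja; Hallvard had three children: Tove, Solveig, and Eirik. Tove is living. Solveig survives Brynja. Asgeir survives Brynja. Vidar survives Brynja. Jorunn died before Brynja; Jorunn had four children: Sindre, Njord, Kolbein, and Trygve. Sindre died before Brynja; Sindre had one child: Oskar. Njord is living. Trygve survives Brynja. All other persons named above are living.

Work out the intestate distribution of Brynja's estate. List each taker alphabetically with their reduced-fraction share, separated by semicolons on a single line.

There is no surviving spouse, so the entire estate passes to Brynja's descendants per capita at each generation.
At generation 1 (Ingeborg, Asgeir, Ragna, Vidar, Jorunn) there are 5 shares of (1)/5 = 1/5 each.
Living: Asgeir, Ragna, and Vidar — each takes 1/5.
Deceased: Ingeborg and Jorunn. Their combined 2/5 is pooled and carried to generation 2.
At generation 2 (Hallvard, Liv, Sindre, Njord, Kolbein, Trygve) there are 6 shares of (2/5)/6 = 1/15 each.
Living: Liv, Njord, Kolbein, and Trygve — each takes 1/15.
Deceased: Hallvard and Sindre. Their combined 2/15 is pooled and carried to generation 3.
At generation 3 (Tove, Solveig, Eirik, Oskar) there are 4 shares of (2/15)/4 = 1/30 each.
Living: Tove, Solveig, Eirik, and Oskar — each takes 1/30.

Asgeir 1/5; Eirik 1/30; Kolbein 1/15; Liv 1/15; Njord 1/15; Oskar 1/30; Ragna 1/5; Solveig 1/30; Tove 1/30; Trygve 1/15; Vidar 1/5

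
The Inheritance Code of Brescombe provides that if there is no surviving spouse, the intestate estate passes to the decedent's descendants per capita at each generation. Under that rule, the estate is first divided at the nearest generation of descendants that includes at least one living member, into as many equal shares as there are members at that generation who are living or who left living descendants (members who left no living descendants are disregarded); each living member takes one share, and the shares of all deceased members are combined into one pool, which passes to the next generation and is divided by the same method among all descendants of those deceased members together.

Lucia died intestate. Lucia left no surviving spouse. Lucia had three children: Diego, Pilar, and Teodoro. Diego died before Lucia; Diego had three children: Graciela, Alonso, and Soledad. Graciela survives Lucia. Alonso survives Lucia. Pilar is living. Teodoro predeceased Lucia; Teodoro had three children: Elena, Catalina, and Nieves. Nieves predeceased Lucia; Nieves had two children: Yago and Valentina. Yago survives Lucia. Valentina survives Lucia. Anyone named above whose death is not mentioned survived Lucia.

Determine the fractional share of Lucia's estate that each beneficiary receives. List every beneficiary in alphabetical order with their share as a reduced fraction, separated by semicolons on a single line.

There is no surviving spouse, so the entire estate passes to Lucia's descendants per capita at each generation.
At generation 1 (Diego, Pilar, Teodoro) there are 3 shares of (1)/3 = 1/3 each.
Living: Pilar — each takes 1/3.
Deceased: Diego and Teodoro. Their combined 2/3 is pooled and carried to generation 2.
At generation 2 (Graciela, Alonso, Soledad, Elena, Catalina, Nieves) there are 6 shares of (2/3)/6 = 1/9 each.
Living: Graciela, Alonso, Soledad, Elena, and Catalina — each takes 1/9.
Deceased: Nieves. That 1/9 share is carried to generation 3.
At generation 3 (Yago, Valentina) there are 2 shares of (1/9)/2 = 1/18 each.
Living: Yago and Valentina — each takes 1/18.

Alonso 1/9; Catalina 1/9; Elena 1/9; Graciela 1/9; Pilar 1/3; Soledad 1/9; Valentina 1/18; Yago 1/18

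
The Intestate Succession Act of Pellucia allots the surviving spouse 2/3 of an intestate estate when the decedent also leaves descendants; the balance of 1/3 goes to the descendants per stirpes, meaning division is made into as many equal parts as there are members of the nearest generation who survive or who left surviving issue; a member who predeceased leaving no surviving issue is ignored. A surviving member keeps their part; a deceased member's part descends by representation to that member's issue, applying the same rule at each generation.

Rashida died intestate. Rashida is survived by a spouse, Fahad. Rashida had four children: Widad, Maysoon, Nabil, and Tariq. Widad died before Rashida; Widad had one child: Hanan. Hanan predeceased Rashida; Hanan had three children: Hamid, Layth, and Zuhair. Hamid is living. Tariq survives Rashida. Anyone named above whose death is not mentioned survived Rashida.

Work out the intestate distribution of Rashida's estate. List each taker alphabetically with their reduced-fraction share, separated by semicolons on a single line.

Fahad, as surviving spouse, takes 2/3.
The remaining 1/3 passes to Rashida's descendants per stirpes.
The 1/3 is divided into 4 equal shares of 1/12 among Widad, Maysoon, Nabil, Tariq.
Widad predeceased; the 1/12 allotted to Widad's branch passes to Widad's issue by representation.
Hanan's line is the sole branch at this level, so the full 1/12 passes to Hanan's issue by representation.
The 1/12 is divided into 3 equal shares of 1/36 among Hamid, Layth, Zuhair.
Hamid is living and takes 1/36.
Layth is living and takes 1/36.
Zuhair is living and takes 1/36.
Maysoon is living and takes 1/12.
Nabil is living and takes 1/12.
Tariq is living and takes 1/12.

Fahad 2/3; Hamid 1/36; Layth 1/36; Maysoon 1/12; Nabil 1/12; Tariq 1/12; Zuhair 1/36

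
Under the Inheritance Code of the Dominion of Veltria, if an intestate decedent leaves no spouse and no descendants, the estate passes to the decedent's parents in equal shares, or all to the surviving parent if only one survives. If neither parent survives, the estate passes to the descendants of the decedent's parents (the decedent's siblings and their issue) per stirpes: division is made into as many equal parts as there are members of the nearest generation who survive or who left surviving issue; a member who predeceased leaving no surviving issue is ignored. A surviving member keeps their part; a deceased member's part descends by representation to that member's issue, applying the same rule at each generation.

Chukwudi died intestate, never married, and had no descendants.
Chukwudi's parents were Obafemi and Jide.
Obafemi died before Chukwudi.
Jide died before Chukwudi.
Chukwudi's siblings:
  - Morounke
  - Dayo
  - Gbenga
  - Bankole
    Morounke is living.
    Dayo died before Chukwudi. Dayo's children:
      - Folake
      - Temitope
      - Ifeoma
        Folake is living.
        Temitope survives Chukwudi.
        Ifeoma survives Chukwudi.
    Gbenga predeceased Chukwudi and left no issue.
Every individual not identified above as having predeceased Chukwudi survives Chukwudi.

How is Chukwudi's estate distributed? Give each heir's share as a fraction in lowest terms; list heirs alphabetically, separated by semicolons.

Neither parent survives and there are no descendants, so the estate passes to Chukwudi's siblings and their issue per stirpes.
Gbenga left no surviving issue, so that branch lapses and is disregarded.
The estate is divided into 3 equal shares of 1/3 among Morounke, Dayo, Bankole.
Morounke is living and takes 1/3.
Dayo predeceased; the 1/3 allotted to Dayo's branch passes to Dayo's issue by representation.
The 1/3 is divided into 3 equal shares of 1/9 among Folake, Temitope, Ifeoma.
Folake is living and takes 1/9.
Temitope is living and takes 1/9.
Ifeoma is living and takes 1/9.
Bankole is living and takes 1/3.

Bankole 1/3; Folake 1/9; Ifeoma 1/9; Morounke 1/3; Temitope 1/9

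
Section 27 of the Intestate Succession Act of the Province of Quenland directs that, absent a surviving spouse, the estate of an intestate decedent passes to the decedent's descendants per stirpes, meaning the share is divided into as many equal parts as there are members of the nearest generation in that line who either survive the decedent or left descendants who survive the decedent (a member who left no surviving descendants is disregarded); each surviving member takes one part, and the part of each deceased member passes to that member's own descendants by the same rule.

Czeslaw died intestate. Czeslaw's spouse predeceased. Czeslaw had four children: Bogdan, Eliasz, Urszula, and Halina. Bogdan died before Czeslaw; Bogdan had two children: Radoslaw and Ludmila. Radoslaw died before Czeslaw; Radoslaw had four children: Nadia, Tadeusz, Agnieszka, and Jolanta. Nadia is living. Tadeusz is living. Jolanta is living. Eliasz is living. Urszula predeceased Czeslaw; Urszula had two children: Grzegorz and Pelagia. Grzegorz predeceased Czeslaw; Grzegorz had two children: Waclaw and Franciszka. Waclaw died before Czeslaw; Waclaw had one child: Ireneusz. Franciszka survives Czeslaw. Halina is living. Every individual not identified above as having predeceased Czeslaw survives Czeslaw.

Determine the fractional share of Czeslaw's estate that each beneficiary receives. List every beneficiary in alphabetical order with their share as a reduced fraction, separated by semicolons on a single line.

There is no surviving spouse, so the entire estate passes to Czeslaw's descendants per stirpes.
The estate is divided into 4 equal shares of 1/4 among Bogdan, Eliasz, Urszula, Halina.
Bogdan predeceased; the 1/4 allotted to Bogdan's branch passes to Bogdan's issue by representation.
The 1/4 is divided into 2 equal shares of 1/8 among Radoslaw, Ludmila.
Radoslaw predeceased; the 1/8 allotted to Radoslaw's branch passes to Radoslaw's issue by representation.
The 1/8 is divided into 4 equal shares of 1/32 among Nadia, Tadeusz, Agnieszka, Jolanta.
Nadia is living and takes 1/32.
Tadeusz is living and takes 1/32.
Agnieszka is living and takes 1/32.
Jolanta is living and takes 1/32.
Ludmila is living and takes 1/8.
Eliasz is living and takes 1/4.
Urszula predeceased; the 1/4 allotted to Urszula's branch passes to Urszula's issue by representation.
The 1/4 is divided into 2 equal shares of 1/8 among Grzegorz, Pelagia.
Grzegorz predeceased; the 1/8 allotted to Grzegorz's branch passes to Grzegorz's issue by representation.
The 1/8 is divided into 2 equal shares of 1/16 among Waclaw, Franciszka.
Waclaw predeceased; the 1/16 allotted to Waclaw's branch passes to Waclaw's issue by representation.
Ireneusz is the sole taker at this level and receives the full 1/16.
Franciszka is living and takes 1/16.
Pelagia is living and takes 1/8.
Halina is living and takes 1/4.

Agnieszka 1/32; Eliasz 1/4; Franciszka 1/16; Halina 1/4; Ireneusz 1/16; Jolanta 1/32; Ludmila 1/8; Nadia 1/32; Pelagia 1/8; Tadeusz 1/32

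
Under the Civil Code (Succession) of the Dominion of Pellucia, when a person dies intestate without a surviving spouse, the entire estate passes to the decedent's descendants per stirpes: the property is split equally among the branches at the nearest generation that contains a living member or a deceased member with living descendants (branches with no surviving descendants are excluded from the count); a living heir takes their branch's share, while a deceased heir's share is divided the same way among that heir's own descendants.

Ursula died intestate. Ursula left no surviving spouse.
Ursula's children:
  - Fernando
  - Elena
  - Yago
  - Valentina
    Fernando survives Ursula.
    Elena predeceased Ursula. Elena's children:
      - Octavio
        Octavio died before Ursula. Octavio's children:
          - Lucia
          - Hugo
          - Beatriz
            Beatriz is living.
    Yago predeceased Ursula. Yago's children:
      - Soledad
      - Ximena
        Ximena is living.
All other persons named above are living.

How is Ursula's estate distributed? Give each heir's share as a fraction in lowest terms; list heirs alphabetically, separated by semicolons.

Beatriz 1/12; Fernando 1/4; Hugo 1/12; Lucia 1/12; Soledad 1/8; Valentina 1/4; Ximena 1/8

There is no surviving spouse, so the entire estate passes to Ursula's descendants per stirpes.
The estate is divided into 4 equal shares of 1/4 among Fernando, Elena, Yago, Valentina.
Fernando is living and takes 1/4.
Elena predeceased; the 1/4 allotted to Elena's branch passes to Elena's issue by representation.
Octavio's line is the sole branch at this level, so the full 1/4 passes to Octavio's issue by representation.
The 1/4 is divided into 3 equal shares of 1/12 among Lucia, Hugo, Beatriz.
Lucia is living and takes 1/12.
Hugo is living and takes 1/12.
Beatriz is living and takes 1/12.
Yago predeceased; the 1/4 allotted to Yago's branch passes to Yago's issue by representation.
The 1/4 is divided into 2 equal shares of 1/8 among Soledad, Ximena.
Soledad is living and takes 1/8.
Ximena is living and takes 1/8.
Valentina is living and takes 1/4.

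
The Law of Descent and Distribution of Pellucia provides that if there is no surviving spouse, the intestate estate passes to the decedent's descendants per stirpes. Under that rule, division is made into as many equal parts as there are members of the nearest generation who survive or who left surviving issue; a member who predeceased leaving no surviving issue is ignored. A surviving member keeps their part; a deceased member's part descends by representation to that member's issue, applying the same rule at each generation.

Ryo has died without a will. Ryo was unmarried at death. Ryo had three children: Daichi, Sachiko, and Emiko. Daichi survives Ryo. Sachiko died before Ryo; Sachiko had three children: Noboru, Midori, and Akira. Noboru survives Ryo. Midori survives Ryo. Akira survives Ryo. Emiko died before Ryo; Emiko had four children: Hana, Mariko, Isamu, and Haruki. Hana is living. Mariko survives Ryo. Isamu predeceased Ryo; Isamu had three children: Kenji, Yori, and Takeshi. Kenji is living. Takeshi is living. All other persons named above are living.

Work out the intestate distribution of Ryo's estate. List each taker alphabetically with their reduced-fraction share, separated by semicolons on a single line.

Akira 1/9; Daichi 1/3; Hana 1/12; Haruki 1/12; Kenji 1/36; Mariko 1/12; Midori 1/9; Noboru 1/9; Takeshi 1/36; Yori 1/36

There is no surviving spouse, so the entire estate passes to Ryo's descendants per stirpes.
The estate is divided into 3 equal shares of 1/3 among Daichi, Sachiko, Emiko.
Daichi is living and takes 1/3.
Sachiko predeceased; the 1/3 allotted to Sachiko's branch passes to Sachiko's issue by representation.
The 1/3 is divided into 3 equal shares of 1/9 among Noboru, Midori, Akira.
Noboru is living and takes 1/9.
Midori is living and takes 1/9.
Akira is living and takes 1/9.
Emiko predeceased; the 1/3 allotted to Emiko's branch passes to Emiko's issue by representation.
The 1/3 is divided into 4 equal shares of 1/12 among Hana, Mariko, Isamu, Haruki.
Hana is living and takes 1/12.
Mariko is living and takes 1/12.
Isamu predeceased; the 1/12 allotted to Isamu's branch passes to Isamu's issue by representation.
The 1/12 is divided into 3 equal shares of 1/36 among Kenji, Yori, Takeshi.
Kenji is living and takes 1/36.
Yori is living and takes 1/36.
Takeshi is living and takes 1/36.
Haruki is living and takes 1/12.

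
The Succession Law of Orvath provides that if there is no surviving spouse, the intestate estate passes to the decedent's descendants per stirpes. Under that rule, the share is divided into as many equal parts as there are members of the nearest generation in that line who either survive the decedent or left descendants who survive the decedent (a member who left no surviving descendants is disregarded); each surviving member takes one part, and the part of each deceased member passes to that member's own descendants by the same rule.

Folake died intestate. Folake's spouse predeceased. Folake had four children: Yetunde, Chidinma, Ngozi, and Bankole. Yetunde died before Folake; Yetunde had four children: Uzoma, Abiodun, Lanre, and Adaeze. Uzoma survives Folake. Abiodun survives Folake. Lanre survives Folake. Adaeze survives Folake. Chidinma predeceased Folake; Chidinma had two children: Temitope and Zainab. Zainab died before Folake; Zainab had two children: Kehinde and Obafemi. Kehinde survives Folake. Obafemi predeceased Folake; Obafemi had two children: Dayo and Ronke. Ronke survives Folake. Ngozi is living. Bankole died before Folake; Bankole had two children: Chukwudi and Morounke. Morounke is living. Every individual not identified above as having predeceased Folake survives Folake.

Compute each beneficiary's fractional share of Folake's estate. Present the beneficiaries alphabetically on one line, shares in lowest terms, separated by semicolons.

Abiodun 1/16; Adaeze 1/16; Chukwudi 1/8; Dayo 1/32; Kehinde 1/16; Lanre 1/16; Morounke 1/8; Ngozi 1/4; Ronke 1/32; Temitope 1/8; Uzoma 1/16

There is no surviving spouse, so the entire estate passes to Folake's descendants per stirpes.
The estate is divided into 4 equal shares of 1/4 among Yetunde, Chidinma, Ngozi, Bankole.
Yetunde predeceased; the 1/4 allotted to Yetunde's branch passes to Yetunde's issue by representation.
The 1/4 is divided into 4 equal shares of 1/16 among Uzoma, Abiodun, Lanre, Adaeze.
Uzoma is living and takes 1/16.
Abiodun is living and takes 1/16.
Lanre is living and takes 1/16.
Adaeze is living and takes 1/16.
Chidinma predeceased; the 1/4 allotted to Chidinma's branch passes to Chidinma's issue by representation.
The 1/4 is divided into 2 equal shares of 1/8 among Temitope, Zainab.
Temitope is living and takes 1/8.
Zainab predeceased; the 1/8 allotted to Zainab's branch passes to Zainab's issue by representation.
The 1/8 is divided into 2 equal shares of 1/16 among Kehinde, Obafemi.
Kehinde is living and takes 1/16.
Obafemi predeceased; the 1/16 allotted to Obafemi's branch passes to Obafemi's issue by representation.
The 1/16 is divided into 2 equal shares of 1/32 among Dayo, Ronke.
Dayo is living and takes 1/32.
Ronke is living and takes 1/32.
Ngozi is living and takes 1/4.
Bankole predeceased; the 1/4 allotted to Bankole's branch passes to Bankole's issue by representation.
The 1/4 is divided into 2 equal shares of 1/8 among Chukwudi, Morounke.
Chukwudi is living and takes 1/8.
Morounke is living and takes 1/8.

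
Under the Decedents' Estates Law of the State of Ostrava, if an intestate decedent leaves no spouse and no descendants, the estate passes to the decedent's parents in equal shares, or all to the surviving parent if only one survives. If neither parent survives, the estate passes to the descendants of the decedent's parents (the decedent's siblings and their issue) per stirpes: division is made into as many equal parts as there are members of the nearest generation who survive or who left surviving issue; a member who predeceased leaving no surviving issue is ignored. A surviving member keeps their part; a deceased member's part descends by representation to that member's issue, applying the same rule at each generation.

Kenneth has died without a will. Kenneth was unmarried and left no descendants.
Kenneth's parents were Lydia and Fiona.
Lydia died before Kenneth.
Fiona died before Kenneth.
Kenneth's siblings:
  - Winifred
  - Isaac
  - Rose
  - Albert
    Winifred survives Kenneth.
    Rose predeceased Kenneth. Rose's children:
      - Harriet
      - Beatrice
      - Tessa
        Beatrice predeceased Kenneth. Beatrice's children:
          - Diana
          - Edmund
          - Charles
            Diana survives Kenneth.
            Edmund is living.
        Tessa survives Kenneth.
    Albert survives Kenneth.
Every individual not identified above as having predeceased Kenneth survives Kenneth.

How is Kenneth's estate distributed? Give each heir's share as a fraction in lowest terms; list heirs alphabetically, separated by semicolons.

Albert 1/4; Charles 1/36; Diana 1/36; Edmund 1/36; Harriet 1/12; Isaac 1/4; Tessa 1/12; Winifred 1/4

Neither parent survives and there are no descendants, so the estate passes to Kenneth's siblings and their issue per stirpes.
The estate is divided into 4 equal shares of 1/4 among Winifred, Isaac, Rose, Albert.
Winifred is living and takes 1/4.
Isaac is living and takes 1/4.
Rose predeceased; the 1/4 allotted to Rose's branch passes to Rose's issue by representation.
The 1/4 is divided into 3 equal shares of 1/12 among Harriet, Beatrice, Tessa.
Harriet is living and takes 1/12.
Beatrice predeceased; the 1/12 allotted to Beatrice's branch passes to Beatrice's issue by representation.
The 1/12 is divided into 3 equal shares of 1/36 among Diana, Edmund, Charles.
Diana is living and takes 1/36.
Edmund is living and takes 1/36.
Charles is living and takes 1/36.
Tessa is living and takes 1/12.
Albert is living and takes 1/4.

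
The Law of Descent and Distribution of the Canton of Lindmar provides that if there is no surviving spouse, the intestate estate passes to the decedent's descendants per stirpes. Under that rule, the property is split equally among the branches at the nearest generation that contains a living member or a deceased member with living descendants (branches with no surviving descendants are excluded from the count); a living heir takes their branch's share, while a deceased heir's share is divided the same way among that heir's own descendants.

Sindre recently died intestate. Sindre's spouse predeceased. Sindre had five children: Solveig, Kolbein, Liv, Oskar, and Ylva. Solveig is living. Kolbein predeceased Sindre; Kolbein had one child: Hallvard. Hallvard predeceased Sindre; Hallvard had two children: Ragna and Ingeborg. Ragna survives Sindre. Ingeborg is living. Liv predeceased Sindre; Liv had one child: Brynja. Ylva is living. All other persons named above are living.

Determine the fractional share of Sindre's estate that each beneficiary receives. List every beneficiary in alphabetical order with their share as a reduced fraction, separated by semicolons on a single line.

There is no surviving spouse, so the entire estate passes to Sindre's descendants per stirpes.
The estate is divided into 5 equal shares of 1/5 among Solveig, Kolbein, Liv, Oskar, Ylva.
Solveig is living and takes 1/5.
Kolbein predeceased; the 1/5 allotted to Kolbein's branch passes to Kolbein's issue by representation.
Hallvard's line is the sole branch at this level, so the full 1/5 passes to Hallvard's issue by representation.
The 1/5 is divided into 2 equal shares of 1/10 among Ragna, Ingeborg.
Ragna is living and takes 1/10.
Ingeborg is living and takes 1/10.
Liv predeceased; the 1/5 allotted to Liv's branch passes to Liv's issue by representation.
Brynja is the sole taker at this level and receives the full 1/5.
Oskar is living and takes 1/5.
Ylva is living and takes 1/5.

Brynja 1/5; Ingeborg 1/10; Oskar 1/5; Ragna 1/10; Solveig 1/5; Ylva 1/5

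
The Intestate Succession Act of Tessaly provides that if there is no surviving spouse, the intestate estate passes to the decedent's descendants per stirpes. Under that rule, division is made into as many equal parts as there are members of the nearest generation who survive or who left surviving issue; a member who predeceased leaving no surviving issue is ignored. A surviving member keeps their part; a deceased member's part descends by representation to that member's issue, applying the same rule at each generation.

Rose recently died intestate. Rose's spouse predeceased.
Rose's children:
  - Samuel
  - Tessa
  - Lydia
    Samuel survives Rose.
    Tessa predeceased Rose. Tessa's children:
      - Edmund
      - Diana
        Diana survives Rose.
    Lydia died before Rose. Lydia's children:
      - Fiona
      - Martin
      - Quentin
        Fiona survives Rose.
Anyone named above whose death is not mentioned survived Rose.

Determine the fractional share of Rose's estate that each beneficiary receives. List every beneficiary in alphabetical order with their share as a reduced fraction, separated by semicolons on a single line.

There is no surviving spouse, so the entire estate passes to Rose's descendants per stirpes.
The estate is divided into 3 equal shares of 1/3 among Samuel, Tessa, Lydia.
Samuel is living and takes 1/3.
Tessa predeceased; the 1/3 allotted to Tessa's branch passes to Tessa's issue by representation.
The 1/3 is divided into 2 equal shares of 1/6 among Edmund, Diana.
Edmund is living and takes 1/6.
Diana is living and takes 1/6.
Lydia predeceased; the 1/3 allotted to Lydia's branch passes to Lydia's issue by representation.
The 1/3 is divided into 3 equal shares of 1/9 among Fiona, Martin, Quentin.
Fiona is living and takes 1/9.
Martin is living and takes 1/9.
Quentin is living and takes 1/9.

Diana 1/6; Edmund 1/6; Fiona 1/9; Martin 1/9; Quentin 1/9; Samuel 1/3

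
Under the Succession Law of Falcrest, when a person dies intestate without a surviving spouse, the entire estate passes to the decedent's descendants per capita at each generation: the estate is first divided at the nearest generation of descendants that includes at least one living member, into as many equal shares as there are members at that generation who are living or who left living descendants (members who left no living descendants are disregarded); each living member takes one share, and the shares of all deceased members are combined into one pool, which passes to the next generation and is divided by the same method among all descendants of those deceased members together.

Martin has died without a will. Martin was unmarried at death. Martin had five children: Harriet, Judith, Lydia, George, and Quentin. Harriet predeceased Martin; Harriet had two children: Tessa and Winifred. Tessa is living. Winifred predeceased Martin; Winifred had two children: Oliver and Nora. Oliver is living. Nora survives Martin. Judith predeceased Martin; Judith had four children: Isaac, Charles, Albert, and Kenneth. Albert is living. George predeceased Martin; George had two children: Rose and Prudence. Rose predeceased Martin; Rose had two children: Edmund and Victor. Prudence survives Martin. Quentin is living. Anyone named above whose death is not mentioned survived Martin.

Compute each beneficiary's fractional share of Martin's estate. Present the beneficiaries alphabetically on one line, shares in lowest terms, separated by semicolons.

Albert 3/40; Charles 3/40; Edmund 3/80; Isaac 3/40; Kenneth 3/40; Lydia 1/5; Nora 3/80; Oliver 3/80; Prudence 3/40; Quentin 1/5; Tessa 3/40; Victor 3/80

There is no surviving spouse, so the entire estate passes to Martin's descendants per capita at each generation.
At generation 1 (Harriet, Judith, Lydia, George, Quentin) there are 5 shares of (1)/5 = 1/5 each.
Living: Lydia and Quentin — each takes 1/5.
Deceased: Harriet, Judith, and George. Their combined 3/5 is pooled and carried to generation 2.
At generation 2 (Tessa, Winifred, Isaac, Charles, Albert, Kenneth, Rose, Prudence) there are 8 shares of (3/5)/8 = 3/40 each.
Living: Tessa, Isaac, Charles, Albert, Kenneth, and Prudence — each takes 3/40.
Deceased: Winifred and Rose. Their combined 3/20 is pooled and carried to generation 3.
At generation 3 (Oliver, Nora, Edmund, Victor) there are 4 shares of (3/20)/4 = 3/80 each.
Living: Oliver, Nora, Edmund, and Victor — each takes 3/80.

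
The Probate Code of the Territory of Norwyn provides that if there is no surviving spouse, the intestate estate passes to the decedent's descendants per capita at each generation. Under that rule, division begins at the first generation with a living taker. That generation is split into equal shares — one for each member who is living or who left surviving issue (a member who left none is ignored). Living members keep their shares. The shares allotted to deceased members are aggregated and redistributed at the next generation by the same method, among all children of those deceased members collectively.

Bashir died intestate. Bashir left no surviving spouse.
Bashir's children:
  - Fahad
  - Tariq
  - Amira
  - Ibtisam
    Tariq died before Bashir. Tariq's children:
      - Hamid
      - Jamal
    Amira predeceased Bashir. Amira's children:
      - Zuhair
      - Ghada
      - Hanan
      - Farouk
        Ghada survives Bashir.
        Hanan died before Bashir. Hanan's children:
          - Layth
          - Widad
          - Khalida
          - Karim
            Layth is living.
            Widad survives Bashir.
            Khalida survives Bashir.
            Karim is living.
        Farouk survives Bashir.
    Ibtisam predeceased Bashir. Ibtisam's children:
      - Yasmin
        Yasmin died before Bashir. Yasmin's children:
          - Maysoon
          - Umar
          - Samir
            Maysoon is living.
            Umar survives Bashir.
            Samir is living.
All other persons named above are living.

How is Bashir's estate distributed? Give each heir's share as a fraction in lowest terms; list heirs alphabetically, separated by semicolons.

There is no surviving spouse, so the entire estate passes to Bashir's descendants per capita at each generation.
At generation 1 (Fahad, Tariq, Amira, Ibtisam) there are 4 shares of (1)/4 = 1/4 each.
Living: Fahad — each takes 1/4.
Deceased: Tariq, Amira, and Ibtisam. Their combined 3/4 is pooled and carried to generation 2.
At generation 2 (Hamid, Jamal, Zuhair, Ghada, Hanan, Farouk, Yasmin) there are 7 shares of (3/4)/7 = 3/28 each.
Living: Hamid, Jamal, Zuhair, Ghada, and Farouk — each takes 3/28.
Deceased: Hanan and Yasmin. Their combined 3/14 is pooled and carried to generation 3.
At generation 3 (Layth, Widad, Khalida, Karim, Maysoon, Umar, Samir) there are 7 shares of (3/14)/7 = 3/98 each.
Living: Layth, Widad, Khalida, Karim, Maysoon, Umar, and Samir — each takes 3/98.

Fahad 1/4; Farouk 3/28; Ghada 3/28; Hamid 3/28; Jamal 3/28; Karim 3/98; Khalida 3/98; Layth 3/98; Maysoon 3/98; Samir 3/98; Umar 3/98; Widad 3/98; Zuhair 3/28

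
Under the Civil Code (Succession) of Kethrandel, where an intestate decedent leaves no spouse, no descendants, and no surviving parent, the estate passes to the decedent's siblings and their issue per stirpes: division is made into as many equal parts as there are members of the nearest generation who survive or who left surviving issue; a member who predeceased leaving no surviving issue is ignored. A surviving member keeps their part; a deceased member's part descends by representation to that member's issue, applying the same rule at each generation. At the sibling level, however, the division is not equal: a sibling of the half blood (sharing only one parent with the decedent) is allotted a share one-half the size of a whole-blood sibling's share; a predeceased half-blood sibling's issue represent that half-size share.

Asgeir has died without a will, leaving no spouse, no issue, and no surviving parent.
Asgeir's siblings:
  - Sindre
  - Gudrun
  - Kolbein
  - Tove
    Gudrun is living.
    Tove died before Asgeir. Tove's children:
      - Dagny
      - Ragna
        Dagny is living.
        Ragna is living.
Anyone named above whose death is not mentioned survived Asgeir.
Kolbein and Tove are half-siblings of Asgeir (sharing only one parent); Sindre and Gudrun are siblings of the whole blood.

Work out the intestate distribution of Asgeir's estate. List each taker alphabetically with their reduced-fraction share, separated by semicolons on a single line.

No spouse, descendants, or parent survives, so the estate passes to Asgeir's siblings per stirpes.
Half-blood siblings count for one-half the weight of whole-blood siblings at the initial division.
Dividing 1 in proportion to weights (total weight 3): Sindre (weight 1) → 1/3; Gudrun (weight 1) → 1/3; Kolbein (weight 1/2) → 1/6; Tove (weight 1/2) → 1/6.
Sindre is living and takes 1/3.
Gudrun is living and takes 1/3.
Kolbein is living and takes 1/6.
Tove predeceased; the 1/6 allotted to Tove's branch passes to Tove's issue by representation.
The 1/6 is divided into 2 equal shares of 1/12 among Dagny, Ragna.
Dagny is living and takes 1/12.
Ragna is living and takes 1/12.

Dagny 1/12; Gudrun 1/3; Kolbein 1/6; Ragna 1/12; Sindre 1/3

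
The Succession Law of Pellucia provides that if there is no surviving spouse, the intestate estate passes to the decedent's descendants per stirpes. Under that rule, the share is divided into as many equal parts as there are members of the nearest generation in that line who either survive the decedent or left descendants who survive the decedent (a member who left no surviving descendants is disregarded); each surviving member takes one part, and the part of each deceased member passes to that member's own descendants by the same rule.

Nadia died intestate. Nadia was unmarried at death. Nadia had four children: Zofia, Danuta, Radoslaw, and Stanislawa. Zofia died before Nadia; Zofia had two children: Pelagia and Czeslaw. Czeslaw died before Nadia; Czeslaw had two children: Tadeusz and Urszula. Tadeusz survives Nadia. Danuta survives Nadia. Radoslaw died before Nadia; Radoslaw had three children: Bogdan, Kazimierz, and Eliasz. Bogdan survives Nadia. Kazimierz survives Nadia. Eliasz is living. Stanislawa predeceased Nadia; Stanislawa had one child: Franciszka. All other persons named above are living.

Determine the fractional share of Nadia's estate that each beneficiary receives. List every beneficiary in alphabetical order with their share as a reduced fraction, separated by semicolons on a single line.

Bogdan 1/12; Danuta 1/4; Eliasz 1/12; Franciszka 1/4; Kazimierz 1/12; Pelagia 1/8; Tadeusz 1/16; Urszula 1/16

There is no surviving spouse, so the entire estate passes to Nadia's descendants per stirpes.
The estate is divided into 4 equal shares of 1/4 among Zofia, Danuta, Radoslaw, Stanislawa.
Zofia predeceased; the 1/4 allotted to Zofia's branch passes to Zofia's issue by representation.
The 1/4 is divided into 2 equal shares of 1/8 among Pelagia, Czeslaw.
Pelagia is living and takes 1/8.
Czeslaw predeceased; the 1/8 allotted to Czeslaw's branch passes to Czeslaw's issue by representation.
The 1/8 is divided into 2 equal shares of 1/16 among Tadeusz, Urszula.
Tadeusz is living and takes 1/16.
Urszula is living and takes 1/16.
Danuta is living and takes 1/4.
Radoslaw predeceased; the 1/4 allotted to Radoslaw's branch passes to Radoslaw's issue by representation.
The 1/4 is divided into 3 equal shares of 1/12 among Bogdan, Kazimierz, Eliasz.
Bogdan is living and takes 1/12.
Kazimierz is living and takes 1/12.
Eliasz is living and takes 1/12.
Stanislawa predeceased; the 1/4 allotted to Stanislawa's branch passes to Stanislawa's issue by representation.
Franciszka is the sole taker at this level and receives the full 1/4.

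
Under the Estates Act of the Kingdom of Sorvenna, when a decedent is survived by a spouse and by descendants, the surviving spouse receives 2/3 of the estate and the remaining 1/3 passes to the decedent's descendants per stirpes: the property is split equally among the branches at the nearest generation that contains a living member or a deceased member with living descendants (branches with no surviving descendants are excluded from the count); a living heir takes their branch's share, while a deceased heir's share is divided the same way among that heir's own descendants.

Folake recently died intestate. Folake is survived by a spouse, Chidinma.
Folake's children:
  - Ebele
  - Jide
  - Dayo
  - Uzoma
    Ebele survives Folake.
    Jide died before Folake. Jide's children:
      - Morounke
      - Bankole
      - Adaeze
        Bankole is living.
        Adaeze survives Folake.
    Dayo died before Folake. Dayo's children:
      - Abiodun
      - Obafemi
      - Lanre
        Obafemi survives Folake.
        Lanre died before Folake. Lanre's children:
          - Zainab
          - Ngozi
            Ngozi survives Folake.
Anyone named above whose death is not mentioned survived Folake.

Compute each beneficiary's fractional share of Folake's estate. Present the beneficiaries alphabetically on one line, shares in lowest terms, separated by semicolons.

Abiodun 1/36; Adaeze 1/36; Bankole 1/36; Chidinma 2/3; Ebele 1/12; Morounke 1/36; Ngozi 1/72; Obafemi 1/36; Uzoma 1/12; Zainab 1/72

Chidinma, as surviving spouse, takes 2/3.
The remaining 1/3 passes to Folake's descendants per stirpes.
The 1/3 is divided into 4 equal shares of 1/12 among Ebele, Jide, Dayo, Uzoma.
Ebele is living and takes 1/12.
Jide predeceased; the 1/12 allotted to Jide's branch passes to Jide's issue by representation.
The 1/12 is divided into 3 equal shares of 1/36 among Morounke, Bankole, Adaeze.
Morounke is living and takes 1/36.
Bankole is living and takes 1/36.
Adaeze is living and takes 1/36.
Dayo predeceased; the 1/12 allotted to Dayo's branch passes to Dayo's issue by representation.
The 1/12 is divided into 3 equal shares of 1/36 among Abiodun, Obafemi, Lanre.
Abiodun is living and takes 1/36.
Obafemi is living and takes 1/36.
Lanre predeceased; the 1/36 allotted to Lanre's branch passes to Lanre's issue by representation.
The 1/36 is divided into 2 equal shares of 1/72 among Zainab, Ngozi.
Zainab is living and takes 1/72.
Ngozi is living and takes 1/72.
Uzoma is living and takes 1/12.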